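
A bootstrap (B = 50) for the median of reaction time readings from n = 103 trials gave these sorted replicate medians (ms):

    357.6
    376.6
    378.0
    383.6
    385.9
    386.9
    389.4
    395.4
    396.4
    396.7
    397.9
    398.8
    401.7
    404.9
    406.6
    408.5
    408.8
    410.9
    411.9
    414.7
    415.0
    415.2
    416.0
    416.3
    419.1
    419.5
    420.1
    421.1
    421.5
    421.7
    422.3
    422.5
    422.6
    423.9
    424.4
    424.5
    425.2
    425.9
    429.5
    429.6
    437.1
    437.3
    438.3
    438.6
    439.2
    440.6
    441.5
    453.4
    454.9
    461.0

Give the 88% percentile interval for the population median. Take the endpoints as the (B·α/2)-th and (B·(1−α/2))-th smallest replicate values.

(378.0, 441.5)

α = 0.12; lower rank = 50 × 0.060 = 3; upper rank = 50 × 0.940 = 47.
The 3rd smallest replicate is 378.0; the 47th is 441.5.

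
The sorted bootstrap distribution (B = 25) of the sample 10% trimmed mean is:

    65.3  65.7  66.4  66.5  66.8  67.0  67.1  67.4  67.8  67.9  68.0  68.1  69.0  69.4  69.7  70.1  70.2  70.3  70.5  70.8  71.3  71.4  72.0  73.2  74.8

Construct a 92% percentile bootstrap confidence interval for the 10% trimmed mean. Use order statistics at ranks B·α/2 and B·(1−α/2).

(65.3, 73.2)

α = 0.08; lower rank = 25 × 0.040 = 1; upper rank = 25 × 0.960 = 24.
The 1st smallest replicate is 65.3; the 24th is 73.2.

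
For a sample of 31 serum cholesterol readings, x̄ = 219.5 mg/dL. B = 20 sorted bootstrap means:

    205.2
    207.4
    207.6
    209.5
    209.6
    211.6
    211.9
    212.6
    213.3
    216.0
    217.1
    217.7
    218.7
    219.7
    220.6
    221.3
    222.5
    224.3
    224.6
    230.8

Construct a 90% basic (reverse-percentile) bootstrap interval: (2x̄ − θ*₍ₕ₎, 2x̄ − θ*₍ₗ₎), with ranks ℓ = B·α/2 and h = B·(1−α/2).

(214.4, 233.8)

Percentile endpoints at ranks 1 and 19: θ*₍1₎ = 205.2, θ*₍19₎ = 224.6.
Basic interval reflects these around x̄:
  lower = 2 × 219.5 − 224.6 = 214.4
  upper = 2 × 219.5 − 205.2 = 233.8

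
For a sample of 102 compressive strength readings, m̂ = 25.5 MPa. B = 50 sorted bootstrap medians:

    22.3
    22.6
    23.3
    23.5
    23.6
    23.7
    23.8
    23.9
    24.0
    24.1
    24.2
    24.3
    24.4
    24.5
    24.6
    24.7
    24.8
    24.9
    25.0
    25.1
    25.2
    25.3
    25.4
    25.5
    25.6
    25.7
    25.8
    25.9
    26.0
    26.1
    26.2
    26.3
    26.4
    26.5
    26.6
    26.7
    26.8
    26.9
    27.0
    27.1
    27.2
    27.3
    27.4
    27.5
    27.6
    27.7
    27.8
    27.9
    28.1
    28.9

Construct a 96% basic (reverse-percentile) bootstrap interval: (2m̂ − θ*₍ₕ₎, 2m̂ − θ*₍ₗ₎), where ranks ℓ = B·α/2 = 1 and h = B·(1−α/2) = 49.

(22.9, 28.7)

Percentile endpoints at ranks 1 and 49: θ*₍1₎ = 22.3, θ*₍49₎ = 28.1.
Basic interval reflects these around m̂:
  lower = 2 × 25.5 − 28.1 = 22.9
  upper = 2 × 25.5 − 22.3 = 28.7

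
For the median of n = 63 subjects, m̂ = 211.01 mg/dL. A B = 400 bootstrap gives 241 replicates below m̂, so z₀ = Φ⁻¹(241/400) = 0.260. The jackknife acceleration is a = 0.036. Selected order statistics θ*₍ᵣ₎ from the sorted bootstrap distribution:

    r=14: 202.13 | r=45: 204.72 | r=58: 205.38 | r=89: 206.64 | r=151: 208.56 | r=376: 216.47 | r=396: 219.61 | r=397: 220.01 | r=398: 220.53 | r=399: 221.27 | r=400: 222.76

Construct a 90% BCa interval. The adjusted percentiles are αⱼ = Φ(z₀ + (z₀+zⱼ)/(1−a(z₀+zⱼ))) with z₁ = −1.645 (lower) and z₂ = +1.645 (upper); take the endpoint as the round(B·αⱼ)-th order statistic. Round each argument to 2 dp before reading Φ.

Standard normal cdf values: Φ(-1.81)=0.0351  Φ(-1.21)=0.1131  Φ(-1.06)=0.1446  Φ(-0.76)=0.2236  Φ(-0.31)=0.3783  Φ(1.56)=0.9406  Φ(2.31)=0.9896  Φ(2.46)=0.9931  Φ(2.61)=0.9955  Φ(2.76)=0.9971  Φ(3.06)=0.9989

(205.38, 219.61)

Lower: z₀ + z₁ = 0.260 + (-1.645) = -1.385; 1 − a(z₀+z₁) = 1 − (0.036)(-1.385) = 1.0499; argument = 0.260 + (-1.385)/1.0499 = -1.0592 → -1.06.
α₁ = Φ(-1.06) = 0.1446; rank = round(400 × 0.1446) = 58; θ*₍58₎ = 205.38.
Upper: z₀ + z₂ = 1.905; 1 − a(z₀+z₂) = 0.9314; argument = 2.3053 → 2.31; α₂ = 0.9896; rank = 396; θ*₍396₎ = 219.61.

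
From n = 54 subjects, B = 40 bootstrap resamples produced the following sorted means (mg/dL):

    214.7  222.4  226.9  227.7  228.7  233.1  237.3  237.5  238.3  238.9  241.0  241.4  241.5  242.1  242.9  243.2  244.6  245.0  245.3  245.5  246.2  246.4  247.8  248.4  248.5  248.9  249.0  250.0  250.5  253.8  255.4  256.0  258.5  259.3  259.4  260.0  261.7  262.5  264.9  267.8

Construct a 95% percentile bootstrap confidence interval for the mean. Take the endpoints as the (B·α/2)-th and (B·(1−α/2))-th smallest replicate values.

α = 0.05; lower rank = 40 × 0.025 = 1; upper rank = 40 × 0.975 = 39.
The 1st smallest replicate is 214.7; the 39th is 264.9.

(214.7, 264.9)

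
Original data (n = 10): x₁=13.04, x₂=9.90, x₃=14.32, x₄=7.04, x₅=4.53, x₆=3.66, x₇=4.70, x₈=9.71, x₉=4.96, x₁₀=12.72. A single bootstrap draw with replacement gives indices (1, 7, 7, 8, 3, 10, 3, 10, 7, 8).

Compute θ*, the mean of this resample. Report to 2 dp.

θ* = 10.06

Resample values: 13.04, 4.70, 4.70, 9.71, 14.32, 12.72, 14.32, 12.72, 4.70, 9.71.
Mean = (13.04 + 4.70 + 4.70 + 9.71 + 14.32 + 12.72 + 14.32 + 12.72 + 4.70 + 9.71) / 10 = 100.640 / 10 = 10.06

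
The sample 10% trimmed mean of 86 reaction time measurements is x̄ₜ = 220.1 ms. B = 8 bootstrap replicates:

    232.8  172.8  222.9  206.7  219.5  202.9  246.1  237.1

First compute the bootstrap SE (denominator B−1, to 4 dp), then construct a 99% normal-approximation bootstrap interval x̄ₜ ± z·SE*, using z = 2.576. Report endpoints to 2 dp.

Mean of replicates = 217.6000; sum of squared deviations = 3797.1800; SE* = √(3797.1800/7) = 23.2906
Margin = 2.576 × 23.2906 = 59.997
Interval: 220.1 ± 59.997

(160.10, 280.10)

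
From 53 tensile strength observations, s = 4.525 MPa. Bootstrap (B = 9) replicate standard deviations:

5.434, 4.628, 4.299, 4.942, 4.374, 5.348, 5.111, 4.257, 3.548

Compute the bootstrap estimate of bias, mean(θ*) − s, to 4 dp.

bias = +0.1351

mean(θ*) = (5.434 + 4.628 + 4.299 + 4.942 + 4.374 + 5.348 + 5.111 + 4.257 + 3.548) / 9 = 4.66011
bias = 4.66011 − 4.525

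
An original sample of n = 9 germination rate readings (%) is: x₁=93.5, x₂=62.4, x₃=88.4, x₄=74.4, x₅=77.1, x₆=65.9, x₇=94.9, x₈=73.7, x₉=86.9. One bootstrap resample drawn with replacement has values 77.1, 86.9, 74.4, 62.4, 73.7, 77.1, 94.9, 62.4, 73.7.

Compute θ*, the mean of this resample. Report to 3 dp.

Mean = (77.1 + 86.9 + 74.4 + 62.4 + 73.7 + 77.1 + 94.9 + 62.4 + 73.7) / 9 = 682.60 / 9 = 75.844

θ* = 75.844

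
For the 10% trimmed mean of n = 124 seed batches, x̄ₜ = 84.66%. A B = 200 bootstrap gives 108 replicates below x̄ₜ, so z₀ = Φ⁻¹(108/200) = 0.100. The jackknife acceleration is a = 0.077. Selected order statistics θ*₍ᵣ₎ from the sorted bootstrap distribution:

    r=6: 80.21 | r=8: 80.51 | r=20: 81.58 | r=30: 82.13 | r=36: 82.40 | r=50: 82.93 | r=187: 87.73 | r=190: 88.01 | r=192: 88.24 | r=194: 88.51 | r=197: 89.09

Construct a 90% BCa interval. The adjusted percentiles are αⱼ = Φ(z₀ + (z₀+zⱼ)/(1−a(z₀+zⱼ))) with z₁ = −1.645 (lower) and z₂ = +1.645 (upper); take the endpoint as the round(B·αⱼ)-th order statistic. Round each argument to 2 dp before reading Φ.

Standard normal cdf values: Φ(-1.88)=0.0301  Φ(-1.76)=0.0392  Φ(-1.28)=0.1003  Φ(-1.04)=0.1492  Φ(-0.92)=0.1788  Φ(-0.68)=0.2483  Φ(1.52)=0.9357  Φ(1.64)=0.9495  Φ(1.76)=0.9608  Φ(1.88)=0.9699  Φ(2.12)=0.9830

(81.58, 89.09)

Lower: z₀ + z₁ = 0.100 + (-1.645) = -1.545; 1 − a(z₀+z₁) = 1 − (0.077)(-1.545) = 1.1190; argument = 0.100 + (-1.545)/1.1190 = -1.2807 → -1.28.
α₁ = Φ(-1.28) = 0.1003; rank = round(200 × 0.1003) = 20; θ*₍20₎ = 81.58.
Upper: z₀ + z₂ = 1.745; 1 − a(z₀+z₂) = 0.8656; argument = 2.1159 → 2.12; α₂ = 0.9830; rank = 197; θ*₍197₎ = 89.09.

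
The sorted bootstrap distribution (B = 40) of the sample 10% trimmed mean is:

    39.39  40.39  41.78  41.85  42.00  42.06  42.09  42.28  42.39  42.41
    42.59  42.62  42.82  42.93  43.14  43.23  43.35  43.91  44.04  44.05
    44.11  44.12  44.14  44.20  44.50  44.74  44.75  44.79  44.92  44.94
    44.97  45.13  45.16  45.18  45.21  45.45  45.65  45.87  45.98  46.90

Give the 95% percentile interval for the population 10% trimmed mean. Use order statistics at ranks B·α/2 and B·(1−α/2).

α = 0.05; lower rank = 40 × 0.025 = 1; upper rank = 40 × 0.975 = 39.
The 1st smallest replicate is 39.39; the 39th is 45.98.

(39.39, 45.98)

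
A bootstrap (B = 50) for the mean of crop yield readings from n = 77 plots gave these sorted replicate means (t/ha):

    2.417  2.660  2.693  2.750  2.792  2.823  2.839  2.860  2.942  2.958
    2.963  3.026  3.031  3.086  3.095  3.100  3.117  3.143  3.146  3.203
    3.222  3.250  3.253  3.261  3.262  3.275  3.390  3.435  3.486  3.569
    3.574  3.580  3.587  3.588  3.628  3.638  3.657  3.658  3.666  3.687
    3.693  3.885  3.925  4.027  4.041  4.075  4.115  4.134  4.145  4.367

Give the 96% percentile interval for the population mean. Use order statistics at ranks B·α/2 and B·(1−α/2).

α = 0.04; lower rank = 50 × 0.020 = 1; upper rank = 50 × 0.980 = 49.
The 1st smallest replicate is 2.417; the 49th is 4.145.

(2.417, 4.145)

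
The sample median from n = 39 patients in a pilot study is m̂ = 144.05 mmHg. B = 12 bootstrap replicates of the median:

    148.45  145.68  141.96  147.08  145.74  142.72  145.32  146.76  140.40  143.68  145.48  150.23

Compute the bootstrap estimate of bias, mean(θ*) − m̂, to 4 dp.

mean(θ*) = (148.45 + 145.68 + 141.96 + 147.08 + 145.74 + 142.72 + 145.32 + 146.76 + 140.40 + 143.68 + 145.48 + 150.23) / 12 = 145.29167
bias = 145.29167 − 144.05

bias = +1.2417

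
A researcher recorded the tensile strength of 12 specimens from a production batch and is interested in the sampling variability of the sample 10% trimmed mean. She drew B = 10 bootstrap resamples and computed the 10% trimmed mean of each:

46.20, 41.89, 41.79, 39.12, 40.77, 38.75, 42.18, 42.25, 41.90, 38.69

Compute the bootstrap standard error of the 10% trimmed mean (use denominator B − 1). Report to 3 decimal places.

Bootstrap SE is the standard deviation of the 10 replicate 10% trimmed means.
Mean of replicates: (46.20 + 41.89 + 41.79 + 39.12 + 40.77 + 38.75 + 42.18 + 42.25 + 41.90 + 38.69) / 10 = 413.5400 / 10 = 41.3540
Sum of squared deviations: (+4.8460)² + (+0.5360)² + (+0.4360)² + (−2.2340)² + (−0.5840)² + (−2.6040)² + (+0.8260)² + (+0.8960)² + (+0.5460)² + (−2.6640)² = 44.9538
Variance = 44.9538 / 9 = 4.9949
SE* = √4.9949

SE* = 2.235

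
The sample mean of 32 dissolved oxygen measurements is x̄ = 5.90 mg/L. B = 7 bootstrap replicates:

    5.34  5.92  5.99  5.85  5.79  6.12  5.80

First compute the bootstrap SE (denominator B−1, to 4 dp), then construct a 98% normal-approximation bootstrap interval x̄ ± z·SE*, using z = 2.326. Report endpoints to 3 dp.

Mean of replicates = 5.8300; sum of squared deviations = 0.3608; SE* = √(0.3608/6) = 0.2452
Margin = 2.326 × 0.2452 = 0.5703
Interval: 5.90 ± 0.5703

(5.330, 6.470)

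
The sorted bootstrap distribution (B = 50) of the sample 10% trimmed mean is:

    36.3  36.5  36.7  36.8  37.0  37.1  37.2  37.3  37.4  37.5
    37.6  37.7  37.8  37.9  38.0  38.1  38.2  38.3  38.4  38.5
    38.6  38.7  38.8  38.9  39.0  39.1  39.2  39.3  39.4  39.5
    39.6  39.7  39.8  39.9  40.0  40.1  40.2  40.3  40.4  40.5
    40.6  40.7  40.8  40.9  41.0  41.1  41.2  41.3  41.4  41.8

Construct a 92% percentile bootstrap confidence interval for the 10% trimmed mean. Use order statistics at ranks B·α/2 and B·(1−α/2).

α = 0.08; lower rank = 50 × 0.040 = 2; upper rank = 50 × 0.960 = 48.
The 2nd smallest replicate is 36.5; the 48th is 41.3.

(36.5, 41.3)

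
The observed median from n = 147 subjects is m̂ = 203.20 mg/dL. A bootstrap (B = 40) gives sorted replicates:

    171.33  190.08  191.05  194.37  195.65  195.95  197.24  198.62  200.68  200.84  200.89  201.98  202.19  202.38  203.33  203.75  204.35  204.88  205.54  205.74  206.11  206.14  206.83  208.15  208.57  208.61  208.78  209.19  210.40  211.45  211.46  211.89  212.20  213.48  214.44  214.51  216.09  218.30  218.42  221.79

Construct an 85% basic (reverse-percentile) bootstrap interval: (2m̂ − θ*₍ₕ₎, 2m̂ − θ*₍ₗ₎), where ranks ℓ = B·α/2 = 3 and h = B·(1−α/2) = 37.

Percentile endpoints at ranks 3 and 37: θ*₍3₎ = 191.05, θ*₍37₎ = 216.09.
Basic interval reflects these around m̂:
  lower = 2 × 203.20 − 216.09 = 190.31
  upper = 2 × 203.20 − 191.05 = 215.35

(190.31, 215.35)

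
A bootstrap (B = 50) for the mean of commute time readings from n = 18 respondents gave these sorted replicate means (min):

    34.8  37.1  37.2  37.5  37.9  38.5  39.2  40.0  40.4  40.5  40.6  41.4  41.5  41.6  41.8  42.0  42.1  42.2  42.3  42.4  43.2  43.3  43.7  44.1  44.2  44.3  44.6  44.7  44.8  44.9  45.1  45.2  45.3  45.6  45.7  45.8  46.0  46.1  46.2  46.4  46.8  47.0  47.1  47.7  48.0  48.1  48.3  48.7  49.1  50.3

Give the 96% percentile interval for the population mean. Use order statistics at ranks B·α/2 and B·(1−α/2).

α = 0.04; lower rank = 50 × 0.020 = 1; upper rank = 50 × 0.980 = 49.
The 1st smallest replicate is 34.8; the 49th is 49.1.

(34.8, 49.1)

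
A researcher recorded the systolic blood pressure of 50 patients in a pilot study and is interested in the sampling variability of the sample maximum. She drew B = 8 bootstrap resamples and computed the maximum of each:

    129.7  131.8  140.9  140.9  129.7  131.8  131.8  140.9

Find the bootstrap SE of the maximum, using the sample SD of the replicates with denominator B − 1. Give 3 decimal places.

SE* = 5.217

Bootstrap SE is the standard deviation of the 8 replicate maximums.
Mean of replicates: (129.7 + 131.8 + 140.9 + 140.9 + 129.7 + 131.8 + 131.8 + 140.9) / 8 = 1077.5000 / 8 = 134.6875
Sum of squared deviations: (−4.9875)² + (−2.8875)² + (+6.2125)² + (+6.2125)² + (−4.9875)² + (−2.8875)² + (−2.8875)² + (+6.2125)² = 190.5488
Variance = 190.5488 / 7 = 27.2213
SE* = √27.2213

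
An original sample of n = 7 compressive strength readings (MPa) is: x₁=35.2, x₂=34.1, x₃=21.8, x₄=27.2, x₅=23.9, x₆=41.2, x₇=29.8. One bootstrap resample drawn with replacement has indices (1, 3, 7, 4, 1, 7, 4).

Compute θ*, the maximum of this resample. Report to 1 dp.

Resample values: 35.2, 21.8, 29.8, 27.2, 35.2, 29.8, 27.2.
Maximum = 35.2

θ* = 35.2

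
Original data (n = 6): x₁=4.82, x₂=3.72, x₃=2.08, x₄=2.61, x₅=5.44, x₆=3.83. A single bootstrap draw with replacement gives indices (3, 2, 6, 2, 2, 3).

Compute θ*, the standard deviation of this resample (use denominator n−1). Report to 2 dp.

θ* = 0.86

Resample values: 2.08, 3.72, 3.83, 3.72, 3.72, 2.08.
Mean = 3.1917; sum of squared deviations = 3.7165
s² = 3.7165 / 5 = 0.7433
s = √0.7433 = 0.86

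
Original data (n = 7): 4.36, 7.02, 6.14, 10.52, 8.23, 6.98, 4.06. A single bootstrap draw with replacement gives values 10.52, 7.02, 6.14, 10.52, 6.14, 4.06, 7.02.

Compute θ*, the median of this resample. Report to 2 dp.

θ* = 7.02

Sorted: 4.06, 6.14, 6.14, 7.02, 7.02, 10.52, 10.52
Median = middle value = 7.02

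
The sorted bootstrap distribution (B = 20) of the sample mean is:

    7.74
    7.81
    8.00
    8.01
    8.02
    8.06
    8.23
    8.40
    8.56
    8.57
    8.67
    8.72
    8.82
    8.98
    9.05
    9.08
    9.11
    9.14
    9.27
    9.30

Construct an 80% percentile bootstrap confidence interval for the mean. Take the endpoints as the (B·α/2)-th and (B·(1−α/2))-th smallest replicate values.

α = 0.20; lower rank = 20 × 0.100 = 2; upper rank = 20 × 0.900 = 18.
The 2nd smallest replicate is 7.81; the 18th is 9.14.

(7.81, 9.14)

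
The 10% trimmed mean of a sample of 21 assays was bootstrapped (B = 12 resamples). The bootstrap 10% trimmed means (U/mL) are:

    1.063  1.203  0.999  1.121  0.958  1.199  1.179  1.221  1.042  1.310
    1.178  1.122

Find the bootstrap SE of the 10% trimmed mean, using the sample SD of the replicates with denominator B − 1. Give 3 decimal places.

Bootstrap SE is the standard deviation of the 12 replicate 10% trimmed means.
Mean of replicates: (1.063 + 1.203 + 0.999 + 1.121 + 0.958 + 1.199 + 1.179 + 1.221 + 1.042 + 1.310 + 1.178 + 1.122) / 12 = 13.5950 / 12 = 1.1329
Sum of squared deviations: (−0.0699)² + (+0.0701)² + (−0.1339)² + (−0.0119)² + (−0.1749)² + (+0.0661)² + (+0.0461)² + (+0.0881)² + (−0.0909)² + (+0.1771)² + (+0.0451)² + (−0.0109)² = 0.1145
Variance = 0.1145 / 11 = 0.0104
SE* = √0.0104

SE* = 0.102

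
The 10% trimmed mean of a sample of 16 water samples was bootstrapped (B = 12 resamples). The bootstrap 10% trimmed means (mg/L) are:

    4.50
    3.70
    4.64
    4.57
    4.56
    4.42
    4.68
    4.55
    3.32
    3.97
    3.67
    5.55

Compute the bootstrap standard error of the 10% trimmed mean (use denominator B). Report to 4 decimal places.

SE* = 0.5688

Bootstrap SE is the standard deviation of the 12 replicate 10% trimmed means.
Mean of replicates: (4.50 + 3.70 + 4.64 + 4.57 + 4.56 + 4.42 + 4.68 + 4.55 + 3.32 + 3.97 + 3.67 + 5.55) / 12 = 52.13000 / 12 = 4.34417
Sum of squared deviations: (+0.15583)² + (−0.64417)² + (+0.29583)² + (+0.22583)² + (+0.21583)² + (+0.07583)² + (+0.33583)² + (+0.20583)² + (−1.02417)² + (−0.37417)² + (−0.67417)² + (+1.20583)² = 3.88269
Variance = 3.88269 / 12 = 0.32356
SE* = √0.32356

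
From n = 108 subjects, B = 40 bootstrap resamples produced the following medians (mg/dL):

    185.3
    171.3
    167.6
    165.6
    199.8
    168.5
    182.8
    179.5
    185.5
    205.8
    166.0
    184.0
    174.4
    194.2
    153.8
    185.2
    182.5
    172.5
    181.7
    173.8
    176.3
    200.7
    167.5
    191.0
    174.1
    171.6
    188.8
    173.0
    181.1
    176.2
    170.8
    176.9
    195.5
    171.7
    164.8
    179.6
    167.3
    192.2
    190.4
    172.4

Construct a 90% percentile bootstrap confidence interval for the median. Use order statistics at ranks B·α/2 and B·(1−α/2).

(164.8, 199.8)

Sorted replicates: 153.8, 164.8, 165.6, 166.0, 167.3, 167.5, 167.6, 168.5, 170.8, 171.3, 171.6, 171.7, 172.4, 172.5, 173.0, 173.8, 174.1, 174.4, 176.2, 176.3, 176.9, 179.5, 179.6, 181.1, 181.7, 182.5, 182.8, 184.0, 185.2, 185.3, 185.5, 188.8, 190.4, 191.0, 192.2, 194.2, 195.5, 199.8, 200.7, 205.8
α = 0.10; lower rank = 40 × 0.050 = 2; upper rank = 40 × 0.950 = 38.
The 2nd smallest replicate is 164.8; the 38th is 199.8.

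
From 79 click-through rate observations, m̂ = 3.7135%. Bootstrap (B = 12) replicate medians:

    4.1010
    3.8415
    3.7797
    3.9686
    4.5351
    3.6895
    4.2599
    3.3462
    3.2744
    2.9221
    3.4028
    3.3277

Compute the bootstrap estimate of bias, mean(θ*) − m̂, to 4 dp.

mean(θ*) = (4.1010 + 3.8415 + 3.7797 + 3.9686 + 4.5351 + 3.6895 + 4.2599 + 3.3462 + 3.2744 + 2.9221 + 3.4028 + 3.3277) / 12 = 3.70404
bias = 3.70404 − 3.7135

bias = −0.0095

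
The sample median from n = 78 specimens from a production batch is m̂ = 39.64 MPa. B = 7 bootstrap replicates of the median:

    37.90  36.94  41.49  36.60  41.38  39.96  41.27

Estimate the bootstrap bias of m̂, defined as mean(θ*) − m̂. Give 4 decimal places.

bias = −0.2771

mean(θ*) = (37.90 + 36.94 + 41.49 + 36.60 + 41.38 + 39.96 + 41.27) / 7 = 39.36286
bias = 39.36286 − 39.64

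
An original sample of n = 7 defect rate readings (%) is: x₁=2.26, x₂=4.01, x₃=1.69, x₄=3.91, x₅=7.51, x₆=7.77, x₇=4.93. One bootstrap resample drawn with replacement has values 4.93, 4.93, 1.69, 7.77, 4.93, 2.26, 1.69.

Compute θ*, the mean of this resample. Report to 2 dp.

θ* = 4.03

Mean = (4.93 + 4.93 + 1.69 + 7.77 + 4.93 + 2.26 + 1.69) / 7 = 28.200 / 7 = 4.03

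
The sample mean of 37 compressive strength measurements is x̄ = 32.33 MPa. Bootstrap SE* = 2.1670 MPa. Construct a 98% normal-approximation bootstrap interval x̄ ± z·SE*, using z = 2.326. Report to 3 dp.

Margin = 2.326 × 2.1670 = 5.0404
Interval: 32.33 ± 5.0404

(27.290, 37.370)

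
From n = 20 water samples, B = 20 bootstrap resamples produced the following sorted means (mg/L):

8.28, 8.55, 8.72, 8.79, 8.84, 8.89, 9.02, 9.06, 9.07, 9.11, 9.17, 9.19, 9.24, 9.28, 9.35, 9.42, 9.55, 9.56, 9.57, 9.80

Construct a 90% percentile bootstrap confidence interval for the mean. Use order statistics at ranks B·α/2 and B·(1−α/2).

α = 0.10; lower rank = 20 × 0.050 = 1; upper rank = 20 × 0.950 = 19.
The 1st smallest replicate is 8.28; the 19th is 9.57.

(8.28, 9.57)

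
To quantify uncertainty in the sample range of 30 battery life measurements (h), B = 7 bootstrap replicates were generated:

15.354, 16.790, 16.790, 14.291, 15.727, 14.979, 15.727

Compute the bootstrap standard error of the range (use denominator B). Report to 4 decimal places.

SE* = 0.8447

Bootstrap SE is the standard deviation of the 7 replicate ranges.
Mean of replicates: (15.354 + 16.790 + 16.790 + 14.291 + 15.727 + 14.979 + 15.727) / 7 = 109.65800 / 7 = 15.66543
Sum of squared deviations: (−0.31143)² + (+1.12457)² + (+1.12457)² + (−1.37443)² + (+0.06157)² + (−0.68643)² + (+0.06157)² = 4.99413
Variance = 4.99413 / 7 = 0.71345
SE* = √0.71345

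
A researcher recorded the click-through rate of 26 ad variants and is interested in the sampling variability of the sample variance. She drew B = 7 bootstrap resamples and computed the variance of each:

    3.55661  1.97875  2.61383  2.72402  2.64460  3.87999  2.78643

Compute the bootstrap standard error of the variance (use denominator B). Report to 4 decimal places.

Bootstrap SE is the standard deviation of the 7 replicate variances.
Mean of replicates: (3.55661 + 1.97875 + 2.61383 + 2.72402 + 2.64460 + 3.87999 + 2.78643) / 7 = 20.184230 / 7 = 2.883461
Sum of squared deviations: (+0.673149)² + (−0.904711)² + (−0.269631)² + (−0.159441)² + (−0.238861)² + (+0.996529)² + (−0.097031)² = 2.429294
Variance = 2.429294 / 7 = 0.347042
SE* = √0.347042

SE* = 0.5891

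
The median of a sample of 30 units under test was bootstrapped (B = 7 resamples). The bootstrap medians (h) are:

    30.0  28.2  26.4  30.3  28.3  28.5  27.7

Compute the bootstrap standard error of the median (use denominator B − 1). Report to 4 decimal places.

SE* = 1.3335

Bootstrap SE is the standard deviation of the 7 replicate medians.
Mean of replicates: (30.0 + 28.2 + 26.4 + 30.3 + 28.3 + 28.5 + 27.7) / 7 = 199.40000 / 7 = 28.48571
Sum of squared deviations: (+1.51429)² + (−0.28571)² + (−2.08571)² + (+1.81429)² + (−0.18571)² + (+0.01429)² + (−0.78571)² = 10.66857
Variance = 10.66857 / 6 = 1.77810
SE* = √1.77810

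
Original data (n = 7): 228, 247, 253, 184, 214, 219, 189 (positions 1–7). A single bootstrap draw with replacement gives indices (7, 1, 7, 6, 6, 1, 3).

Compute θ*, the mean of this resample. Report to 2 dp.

Resample values: 189, 228, 189, 219, 219, 228, 253.
Mean = (189 + 228 + 189 + 219 + 219 + 228 + 253) / 7 = 1525.0 / 7 = 217.86

θ* = 217.86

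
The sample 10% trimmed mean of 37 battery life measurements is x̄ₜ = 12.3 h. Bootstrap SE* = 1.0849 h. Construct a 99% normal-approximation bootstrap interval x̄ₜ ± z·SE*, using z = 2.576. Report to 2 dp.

Margin = 2.576 × 1.0849 = 2.795
Interval: 12.3 ± 2.795

(9.51, 15.09)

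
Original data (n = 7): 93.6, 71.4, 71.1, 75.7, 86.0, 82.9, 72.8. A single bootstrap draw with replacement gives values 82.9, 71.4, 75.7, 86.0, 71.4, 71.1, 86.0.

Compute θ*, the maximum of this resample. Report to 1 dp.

Maximum = 86.0

θ* = 86.0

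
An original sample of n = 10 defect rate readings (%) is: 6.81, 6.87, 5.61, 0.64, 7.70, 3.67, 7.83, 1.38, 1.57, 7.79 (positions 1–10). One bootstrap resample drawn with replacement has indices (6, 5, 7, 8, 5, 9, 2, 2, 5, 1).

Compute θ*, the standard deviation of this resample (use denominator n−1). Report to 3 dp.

Resample values: 3.67, 7.70, 7.83, 1.38, 7.70, 1.57, 6.87, 6.87, 7.70, 6.81.
Mean = 5.8100; sum of squared deviations = 60.2260
s² = 60.2260 / 9 = 6.6918
s = √6.6918 = 2.587

θ* = 2.587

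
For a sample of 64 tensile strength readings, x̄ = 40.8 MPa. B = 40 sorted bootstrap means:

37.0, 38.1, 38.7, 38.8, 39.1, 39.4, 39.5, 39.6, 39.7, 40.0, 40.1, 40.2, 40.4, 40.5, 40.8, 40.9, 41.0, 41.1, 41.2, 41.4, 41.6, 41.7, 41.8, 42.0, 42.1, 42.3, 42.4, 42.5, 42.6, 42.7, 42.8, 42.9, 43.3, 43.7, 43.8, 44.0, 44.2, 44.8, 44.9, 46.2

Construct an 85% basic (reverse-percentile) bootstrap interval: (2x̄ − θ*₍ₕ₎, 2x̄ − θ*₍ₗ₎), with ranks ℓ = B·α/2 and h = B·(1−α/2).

(37.4, 42.9)

Percentile endpoints at ranks 3 and 37: θ*₍3₎ = 38.7, θ*₍37₎ = 44.2.
Basic interval reflects these around x̄:
  lower = 2 × 40.8 − 44.2 = 37.4
  upper = 2 × 40.8 − 38.7 = 42.9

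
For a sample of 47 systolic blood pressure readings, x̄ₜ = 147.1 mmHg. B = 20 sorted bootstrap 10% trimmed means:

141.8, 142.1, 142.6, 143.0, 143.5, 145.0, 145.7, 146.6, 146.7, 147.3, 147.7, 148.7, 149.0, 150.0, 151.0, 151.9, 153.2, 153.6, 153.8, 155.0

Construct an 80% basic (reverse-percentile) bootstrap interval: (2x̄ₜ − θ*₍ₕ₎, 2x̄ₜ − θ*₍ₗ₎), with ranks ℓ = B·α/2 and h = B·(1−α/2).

(140.6, 152.1)

Percentile endpoints at ranks 2 and 18: θ*₍2₎ = 142.1, θ*₍18₎ = 153.6.
Basic interval reflects these around x̄ₜ:
  lower = 2 × 147.1 − 153.6 = 140.6
  upper = 2 × 147.1 − 142.1 = 152.1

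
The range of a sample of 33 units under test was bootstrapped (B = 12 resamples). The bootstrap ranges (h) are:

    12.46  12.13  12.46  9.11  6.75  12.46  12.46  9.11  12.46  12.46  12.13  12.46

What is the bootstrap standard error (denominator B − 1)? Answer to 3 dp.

SE* = 1.931

Bootstrap SE is the standard deviation of the 12 replicate ranges.
Mean of replicates: (12.46 + 12.13 + 12.46 + 9.11 + 6.75 + 12.46 + 12.46 + 9.11 + 12.46 + 12.46 + 12.13 + 12.46) / 12 = 136.4500 / 12 = 11.3708
Sum of squared deviations: (+1.0892)² + (+0.7592)² + (+1.0892)² + (−2.2608)² + (−4.6208)² + (+1.0892)² + (+1.0892)² + (−2.2608)² + (+1.0892)² + (+1.0892)² + (+0.7592)² + (+1.0892)² = 41.0315
Variance = 41.0315 / 11 = 3.7301
SE* = √3.7301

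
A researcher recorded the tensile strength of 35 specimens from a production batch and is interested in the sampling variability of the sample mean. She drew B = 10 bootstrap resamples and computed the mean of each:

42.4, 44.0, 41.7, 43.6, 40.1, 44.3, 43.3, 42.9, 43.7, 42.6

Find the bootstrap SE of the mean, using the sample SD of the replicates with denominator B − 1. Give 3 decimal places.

SE* = 1.250

Bootstrap SE is the standard deviation of the 10 replicate means.
Mean of replicates: (42.4 + 44.0 + 41.7 + 43.6 + 40.1 + 44.3 + 43.3 + 42.9 + 43.7 + 42.6) / 10 = 428.6000 / 10 = 42.8600
Sum of squared deviations: (−0.4600)² + (+1.1400)² + (−1.1600)² + (+0.7400)² + (−2.7600)² + (+1.4400)² + (+0.4400)² + (+0.0400)² + (+0.8400)² + (−0.2600)² = 14.0640
Variance = 14.0640 / 9 = 1.5627
SE* = √1.5627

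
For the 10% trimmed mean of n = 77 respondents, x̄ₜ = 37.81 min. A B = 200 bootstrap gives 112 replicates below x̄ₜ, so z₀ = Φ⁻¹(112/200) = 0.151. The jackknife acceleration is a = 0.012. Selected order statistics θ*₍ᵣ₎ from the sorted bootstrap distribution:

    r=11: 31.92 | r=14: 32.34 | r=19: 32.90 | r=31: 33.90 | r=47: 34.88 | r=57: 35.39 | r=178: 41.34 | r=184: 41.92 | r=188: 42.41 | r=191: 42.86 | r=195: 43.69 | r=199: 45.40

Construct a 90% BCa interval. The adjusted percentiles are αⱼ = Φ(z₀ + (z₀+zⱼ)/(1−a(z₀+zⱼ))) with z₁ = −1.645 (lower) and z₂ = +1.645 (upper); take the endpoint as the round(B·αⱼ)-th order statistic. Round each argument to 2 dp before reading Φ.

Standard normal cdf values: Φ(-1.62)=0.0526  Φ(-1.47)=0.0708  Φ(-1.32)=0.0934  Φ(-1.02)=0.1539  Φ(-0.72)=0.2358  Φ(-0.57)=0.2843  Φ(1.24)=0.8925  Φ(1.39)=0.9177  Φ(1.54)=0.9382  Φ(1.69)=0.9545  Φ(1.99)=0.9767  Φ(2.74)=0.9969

Lower: z₀ + z₁ = 0.151 + (-1.645) = -1.494; 1 − a(z₀+z₁) = 1 − (0.012)(-1.494) = 1.0179; argument = 0.151 + (-1.494)/1.0179 = -1.3167 → -1.32.
α₁ = Φ(-1.32) = 0.0934; rank = round(200 × 0.0934) = 19; θ*₍19₎ = 32.90.
Upper: z₀ + z₂ = 1.796; 1 − a(z₀+z₂) = 0.9784; argument = 1.9866 → 1.99; α₂ = 0.9767; rank = 195; θ*₍195₎ = 43.69.

(32.90, 43.69)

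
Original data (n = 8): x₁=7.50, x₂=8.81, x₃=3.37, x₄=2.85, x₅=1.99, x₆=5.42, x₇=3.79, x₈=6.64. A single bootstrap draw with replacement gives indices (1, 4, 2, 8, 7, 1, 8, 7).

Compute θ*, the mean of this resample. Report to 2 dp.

Resample values: 7.50, 2.85, 8.81, 6.64, 3.79, 7.50, 6.64, 3.79.
Mean = (7.50 + 2.85 + 8.81 + 6.64 + 3.79 + 7.50 + 6.64 + 3.79) / 8 = 47.520 / 8 = 5.94

θ* = 5.94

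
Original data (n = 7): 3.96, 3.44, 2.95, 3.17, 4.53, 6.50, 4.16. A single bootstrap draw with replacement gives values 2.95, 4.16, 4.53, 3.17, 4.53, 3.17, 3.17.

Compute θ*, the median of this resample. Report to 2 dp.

Sorted: 2.95, 3.17, 3.17, 3.17, 4.16, 4.53, 4.53
Median = middle value = 3.17

θ* = 3.17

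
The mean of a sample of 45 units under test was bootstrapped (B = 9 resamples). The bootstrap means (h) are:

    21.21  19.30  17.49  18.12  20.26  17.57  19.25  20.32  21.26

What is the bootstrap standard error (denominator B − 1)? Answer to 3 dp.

Bootstrap SE is the standard deviation of the 9 replicate means.
Mean of replicates: (21.21 + 19.30 + 17.49 + 18.12 + 20.26 + 17.57 + 19.25 + 20.32 + 21.26) / 9 = 174.7800 / 9 = 19.4200
Sum of squared deviations: (+1.7900)² + (−0.1200)² + (−1.9300)² + (−1.3000)² + (+0.8400)² + (−1.8500)² + (−0.1700)² + (+0.9000)² + (+1.8400)² = 16.9860
Variance = 16.9860 / 8 = 2.1233
SE* = √2.1233

SE* = 1.457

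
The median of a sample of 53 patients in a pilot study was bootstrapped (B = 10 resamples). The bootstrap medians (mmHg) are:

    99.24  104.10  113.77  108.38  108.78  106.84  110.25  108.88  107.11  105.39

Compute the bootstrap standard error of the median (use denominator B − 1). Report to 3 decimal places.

Bootstrap SE is the standard deviation of the 10 replicate medians.
Mean of replicates: (99.24 + 104.10 + 113.77 + 108.38 + 108.78 + 106.84 + 110.25 + 108.88 + 107.11 + 105.39) / 10 = 1072.7400 / 10 = 107.2740
Sum of squared deviations: (−8.0340)² + (−3.1740)² + (+6.4960)² + (+1.1060)² + (+1.5060)² + (−0.4340)² + (+2.9760)² + (+1.6060)² + (−0.1640)² + (−1.8840)² = 135.5092
Variance = 135.5092 / 9 = 15.0566
SE* = √15.0566

SE* = 3.880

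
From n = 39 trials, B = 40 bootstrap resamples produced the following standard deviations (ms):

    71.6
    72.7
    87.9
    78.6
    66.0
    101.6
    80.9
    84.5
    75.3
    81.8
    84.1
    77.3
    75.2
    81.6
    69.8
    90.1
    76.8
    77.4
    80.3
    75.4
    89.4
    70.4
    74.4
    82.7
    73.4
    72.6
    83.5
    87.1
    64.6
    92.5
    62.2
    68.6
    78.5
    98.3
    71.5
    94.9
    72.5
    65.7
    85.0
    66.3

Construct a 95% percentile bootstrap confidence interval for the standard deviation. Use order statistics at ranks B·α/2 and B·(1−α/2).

(62.2, 98.3)

Sorted replicates: 62.2, 64.6, 65.7, 66.0, 66.3, 68.6, 69.8, 70.4, 71.5, 71.6, 72.5, 72.6, 72.7, 73.4, 74.4, 75.2, 75.3, 75.4, 76.8, 77.3, 77.4, 78.5, 78.6, 80.3, 80.9, 81.6, 81.8, 82.7, 83.5, 84.1, 84.5, 85.0, 87.1, 87.9, 89.4, 90.1, 92.5, 94.9, 98.3, 101.6
α = 0.05; lower rank = 40 × 0.025 = 1; upper rank = 40 × 0.975 = 39.
The 1st smallest replicate is 62.2; the 39th is 98.3.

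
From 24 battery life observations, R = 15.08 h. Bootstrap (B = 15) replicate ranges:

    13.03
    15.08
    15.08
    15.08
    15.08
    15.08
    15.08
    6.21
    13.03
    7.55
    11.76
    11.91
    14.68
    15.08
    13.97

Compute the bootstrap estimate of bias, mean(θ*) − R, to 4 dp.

mean(θ*) = (13.03 + 15.08 + 15.08 + 15.08 + 15.08 + 15.08 + 15.08 + 6.21 + 13.03 + 7.55 + 11.76 + 11.91 + 14.68 + 15.08 + 13.97) / 15 = 13.18000
bias = 13.18000 − 15.08

bias = −1.9000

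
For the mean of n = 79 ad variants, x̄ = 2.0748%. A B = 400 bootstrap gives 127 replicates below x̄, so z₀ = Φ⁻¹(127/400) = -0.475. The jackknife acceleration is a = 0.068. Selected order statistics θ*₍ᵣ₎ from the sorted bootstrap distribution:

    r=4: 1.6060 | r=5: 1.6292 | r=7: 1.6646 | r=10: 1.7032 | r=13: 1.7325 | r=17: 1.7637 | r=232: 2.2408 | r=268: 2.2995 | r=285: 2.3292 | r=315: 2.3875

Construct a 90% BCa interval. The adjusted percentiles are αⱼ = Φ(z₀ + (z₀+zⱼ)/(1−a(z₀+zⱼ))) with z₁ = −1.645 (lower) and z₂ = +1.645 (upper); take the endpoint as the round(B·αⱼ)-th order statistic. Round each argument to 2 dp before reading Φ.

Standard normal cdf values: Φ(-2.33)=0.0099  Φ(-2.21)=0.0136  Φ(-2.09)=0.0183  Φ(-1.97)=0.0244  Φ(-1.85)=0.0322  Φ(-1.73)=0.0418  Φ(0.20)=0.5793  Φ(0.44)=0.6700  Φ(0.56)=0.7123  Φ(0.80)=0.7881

Lower: z₀ + z₁ = -0.475 + (-1.645) = -2.120; 1 − a(z₀+z₁) = 1 − (0.068)(-2.120) = 1.1442; argument = -0.475 + (-2.120)/1.1442 = -2.3279 → -2.33.
α₁ = Φ(-2.33) = 0.0099; rank = round(400 × 0.0099) = 4; θ*₍4₎ = 1.6060.
Upper: z₀ + z₂ = 1.170; 1 − a(z₀+z₂) = 0.9204; argument = 0.7961 → 0.80; α₂ = 0.7881; rank = 315; θ*₍315₎ = 2.3875.

(1.6060, 2.3875)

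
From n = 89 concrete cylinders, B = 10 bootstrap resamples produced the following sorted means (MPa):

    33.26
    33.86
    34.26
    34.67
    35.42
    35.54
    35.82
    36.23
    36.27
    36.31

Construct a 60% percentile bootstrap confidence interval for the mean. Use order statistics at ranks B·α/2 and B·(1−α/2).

(33.86, 36.23)

α = 0.40; lower rank = 10 × 0.200 = 2; upper rank = 10 × 0.800 = 8.
The 2nd smallest replicate is 33.86; the 8th is 36.23.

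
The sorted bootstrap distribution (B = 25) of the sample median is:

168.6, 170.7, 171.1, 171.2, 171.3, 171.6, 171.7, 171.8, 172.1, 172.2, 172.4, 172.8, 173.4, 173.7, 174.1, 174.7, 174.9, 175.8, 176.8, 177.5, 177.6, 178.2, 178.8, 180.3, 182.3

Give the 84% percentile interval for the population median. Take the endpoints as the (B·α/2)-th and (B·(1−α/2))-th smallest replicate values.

(170.7, 178.8)

α = 0.16; lower rank = 25 × 0.080 = 2; upper rank = 25 × 0.920 = 23.
The 2nd smallest replicate is 170.7; the 23rd is 178.8.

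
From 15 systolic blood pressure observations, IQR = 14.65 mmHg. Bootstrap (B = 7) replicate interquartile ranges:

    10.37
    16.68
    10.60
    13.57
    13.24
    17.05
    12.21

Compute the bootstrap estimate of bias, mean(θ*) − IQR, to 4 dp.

bias = −1.2614

mean(θ*) = (10.37 + 16.68 + 10.60 + 13.57 + 13.24 + 17.05 + 12.21) / 7 = 13.38857
bias = 13.38857 − 14.65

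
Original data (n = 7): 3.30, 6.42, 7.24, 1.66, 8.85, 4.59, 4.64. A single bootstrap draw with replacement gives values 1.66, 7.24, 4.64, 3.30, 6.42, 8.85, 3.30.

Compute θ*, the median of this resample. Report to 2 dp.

Sorted: 1.66, 3.30, 3.30, 4.64, 6.42, 7.24, 8.85
Median = middle value = 4.64

θ* = 4.64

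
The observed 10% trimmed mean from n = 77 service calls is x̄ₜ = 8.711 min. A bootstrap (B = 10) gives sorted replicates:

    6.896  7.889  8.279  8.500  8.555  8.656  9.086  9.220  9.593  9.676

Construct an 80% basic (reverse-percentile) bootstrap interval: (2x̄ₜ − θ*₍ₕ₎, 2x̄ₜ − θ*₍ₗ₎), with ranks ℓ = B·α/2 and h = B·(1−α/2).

(7.829, 10.526)

Percentile endpoints at ranks 1 and 9: θ*₍1₎ = 6.896, θ*₍9₎ = 9.593.
Basic interval reflects these around x̄ₜ:
  lower = 2 × 8.711 − 9.593 = 7.829
  upper = 2 × 8.711 − 6.896 = 10.526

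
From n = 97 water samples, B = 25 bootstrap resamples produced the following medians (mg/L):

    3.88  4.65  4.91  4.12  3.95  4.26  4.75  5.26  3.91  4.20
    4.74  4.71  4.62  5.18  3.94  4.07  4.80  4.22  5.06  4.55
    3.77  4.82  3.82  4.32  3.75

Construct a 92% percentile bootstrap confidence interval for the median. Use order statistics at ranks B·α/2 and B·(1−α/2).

Sorted replicates: 3.75, 3.77, 3.82, 3.88, 3.91, 3.94, 3.95, 4.07, 4.12, 4.20, 4.22, 4.26, 4.32, 4.55, 4.62, 4.65, 4.71, 4.74, 4.75, 4.80, 4.82, 4.91, 5.06, 5.18, 5.26
α = 0.08; lower rank = 25 × 0.040 = 1; upper rank = 25 × 0.960 = 24.
The 1st smallest replicate is 3.75; the 24th is 5.18.

(3.75, 5.18)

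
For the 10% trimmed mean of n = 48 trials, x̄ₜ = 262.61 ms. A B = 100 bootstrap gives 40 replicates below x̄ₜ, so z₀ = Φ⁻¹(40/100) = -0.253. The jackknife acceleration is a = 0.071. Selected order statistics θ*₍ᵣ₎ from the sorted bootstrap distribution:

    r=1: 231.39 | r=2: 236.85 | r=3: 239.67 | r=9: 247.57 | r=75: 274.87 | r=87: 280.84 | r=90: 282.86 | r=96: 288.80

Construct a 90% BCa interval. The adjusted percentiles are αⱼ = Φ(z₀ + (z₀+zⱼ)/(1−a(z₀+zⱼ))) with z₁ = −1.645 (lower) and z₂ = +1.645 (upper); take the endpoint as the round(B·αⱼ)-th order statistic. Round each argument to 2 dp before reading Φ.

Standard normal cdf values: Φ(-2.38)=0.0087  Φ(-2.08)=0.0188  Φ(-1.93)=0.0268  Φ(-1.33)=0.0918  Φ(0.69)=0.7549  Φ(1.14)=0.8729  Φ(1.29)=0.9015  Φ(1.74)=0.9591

Lower: z₀ + z₁ = -0.253 + (-1.645) = -1.898; 1 − a(z₀+z₁) = 1 − (0.071)(-1.898) = 1.1348; argument = -0.253 + (-1.898)/1.1348 = -1.9256 → -1.93.
α₁ = Φ(-1.93) = 0.0268; rank = round(100 × 0.0268) = 3; θ*₍3₎ = 239.67.
Upper: z₀ + z₂ = 1.392; 1 − a(z₀+z₂) = 0.9012; argument = 1.2917 → 1.29; α₂ = 0.9015; rank = 90; θ*₍90₎ = 282.86.

(239.67, 282.86)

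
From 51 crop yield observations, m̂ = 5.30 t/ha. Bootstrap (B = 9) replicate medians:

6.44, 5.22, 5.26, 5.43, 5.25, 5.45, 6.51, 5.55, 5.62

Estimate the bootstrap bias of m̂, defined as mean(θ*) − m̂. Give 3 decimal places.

bias = +0.337

mean(θ*) = (6.44 + 5.22 + 5.26 + 5.43 + 5.25 + 5.45 + 6.51 + 5.55 + 5.62) / 9 = 5.6367
bias = 5.6367 − 5.30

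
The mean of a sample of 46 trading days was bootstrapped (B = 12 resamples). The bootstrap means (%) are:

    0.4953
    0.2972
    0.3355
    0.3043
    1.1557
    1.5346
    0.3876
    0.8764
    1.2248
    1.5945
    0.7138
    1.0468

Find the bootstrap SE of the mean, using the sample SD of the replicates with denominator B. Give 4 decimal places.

Bootstrap SE is the standard deviation of the 12 replicate means.
Mean of replicates: (0.4953 + 0.2972 + 0.3355 + 0.3043 + 1.1557 + 1.5346 + 0.3876 + 0.8764 + 1.2248 + 1.5945 + 0.7138 + 1.0468) / 12 = 9.96650 / 12 = 0.83054
Sum of squared deviations: (−0.33524)² + (−0.53334)² + (−0.49504)² + (−0.52624)² + (+0.32516)² + (+0.70406)² + (−0.44294)² + (+0.04586)² + (+0.39426)² + (+0.76396)² + (−0.11674)² + (+0.21626)² = 2.51803
Variance = 2.51803 / 12 = 0.20984
SE* = √0.20984

SE* = 0.4581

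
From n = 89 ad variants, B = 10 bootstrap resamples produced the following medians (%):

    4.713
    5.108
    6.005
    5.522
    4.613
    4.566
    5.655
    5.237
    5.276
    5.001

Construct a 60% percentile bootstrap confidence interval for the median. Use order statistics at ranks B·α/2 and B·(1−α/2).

Sorted replicates: 4.566, 4.613, 4.713, 5.001, 5.108, 5.237, 5.276, 5.522, 5.655, 6.005
α = 0.40; lower rank = 10 × 0.200 = 2; upper rank = 10 × 0.800 = 8.
The 2nd smallest replicate is 4.613; the 8th is 5.522.

(4.613, 5.522)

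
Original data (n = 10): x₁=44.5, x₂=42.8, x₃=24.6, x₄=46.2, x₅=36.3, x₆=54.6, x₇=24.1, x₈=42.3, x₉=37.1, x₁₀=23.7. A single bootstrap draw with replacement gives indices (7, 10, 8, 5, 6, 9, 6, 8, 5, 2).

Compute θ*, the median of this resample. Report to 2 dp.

θ* = 39.70

Resample values: 24.1, 23.7, 42.3, 36.3, 54.6, 37.1, 54.6, 42.3, 36.3, 42.8.
Sorted: 23.7, 24.1, 36.3, 36.3, 37.1, 42.3, 42.3, 42.8, 54.6, 54.6
Median = average of the two middle values = 39.70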